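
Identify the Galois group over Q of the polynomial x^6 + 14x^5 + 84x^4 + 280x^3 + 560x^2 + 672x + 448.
The polynomial f is an irreducible sextic over Q, so G = Gal(f/Q) is one of the 16 transitive subgroups 6T1, ..., 6T16 of S_6. The discriminant of f is -18046378835968, which is not a perfect square, so G is not contained in A_6. The transitive groups of degree 6 not contained in A_6 are: C_6 (6T1, order 6), S_3 (6T2, order 6), D_6 (6T3, order 12), C_3 x S_3 (6T5, order 18), A_4 x C_2 (6T6, order 24), S_4 (6T8, order 24), S_3 x S_3 (6T9, order 36), S_4 x C_2 (6T11, order 48), (S_3 x S_3) : C_2 (6T13, order 72), PGL(2,5) (6T14, order 120), S_6 (6T16, order 720). By Dedekind's theorem, for a prime p not dividing disc(f) the degrees of the irreducible factors of f mod p form the cycle type of an element of G. Factoring f modulo the 37 such primes p <= 167 (skipping 2, 7, which divide the discriminant), each new pattern first appears at: mod 3: f = (x^6 + 2x^5 + x^3 + 2x^2 + 1), pattern 6; mod 11: f = (x^3 + 5x^2 + 2x + 6)(x^3 + 9x^2 + 4x + 5), pattern 3+3; mod 13: f = (x^2 + x + 2)(x^2 + 3x + 6)(x^2 + 10x + 7), pattern 2+2+2; mod 29: f = (x + 10)(x + 12)(x + 14)(x + 17)(x + 20)(x + 28), pattern 1+1+1+1+1+1. No other pattern occurs in this range, so the set of observed cycle types is {6, 3+3, 2+2+2, 1+1+1+1+1+1}. The candidates containing elements of all these cycle types are C_6 (6T1) of order 6, D_6 (6T3) of order 12, C_3 x S_3 (6T5) of order 18, A_4 x C_2 (6T6) of order 24, S_3 x S_3 (6T9) of order 36, S_4 x C_2 (6T11) of order 48, (S_3 x S_3) : C_2 (6T13) of order 72, PGL(2,5) (6T14) of order 120, S_6 (6T16) of order 720; the others are excluded. The observed types are precisely the cycle types that occur in C_6 (6T1). Each of the other remaining candidates has further cycle types, and by the Chebotarev density theorem the matching factorization patterns would occur for a proportion of primes equal to their share of the group: D_6 (6T3) additionally contains elements of type 2+2+1+1 (3 of its 12 elements, about 25% of primes); C_3 x S_3 (6T5) additionally contains elements of type 3+1+1+1 (4 of its 18 elements, about 22% of primes); A_4 x C_2 (6T6) additionally contains elements of type 2+2+1+1, 2+1+1+1+1 (6 of its 24 elements, about 25% of primes); S_3 x S_3 (6T9) additionally contains elements of type 3+1+1+1, 2+2+1+1 (13 of its 36 elements, about 36% of primes); S_4 x C_2 (6T11) additionally contains elements of type 4+2, 4+1+1, 2+2+1+1, 2+1+1+1+1 (24 of its 48 elements, about 50% of primes); (S_3 x S_3) : C_2 (6T13) additionally contains elements of type 4+2, 3+2+1, 3+1+1+1, 2+2+1+1, 2+1+1+1+1 (49 of its 72 elements, about 68% of primes); PGL(2,5) (6T14) additionally contains elements of type 5+1, 4+1+1, 2+2+1+1 (69 of its 120 elements, about 58% of primes); S_6 (6T16) additionally contains elements of type 5+1, 4+2, 4+1+1, 3+2+1, 3+1+1+1, 2+2+1+1, 2+1+1+1+1 (544 of its 720 elements, about 76% of primes). None of the 37 primes tested shows any such pattern (for each of these groups the chance of that is below 10^-4), which rules them out. Hence G = C_6 (6T1), of order 6.

C_6 (also written C6)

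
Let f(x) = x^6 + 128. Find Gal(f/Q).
The polynomial f is an irreducible sextic over Q, so G = Gal(f/Q) is one of the 16 transitive subgroups 6T1, ..., 6T16 of S_6. The discriminant of f is -1603087953297408, which is not a perfect square, so G is not contained in A_6. The transitive groups of degree 6 not contained in A_6 are: C_6 (6T1, order 6), S_3 (6T2, order 6), D_6 (6T3, order 12), C_3 x S_3 (6T5, order 18), A_4 x C_2 (6T6, order 24), S_4 (6T8, order 24), S_3 x S_3 (6T9, order 36), S_4 x C_2 (6T11, order 48), (S_3 x S_3) : C_2 (6T13, order 72), PGL(2,5) (6T14, order 120), S_6 (6T16, order 720). By Dedekind's theorem, for a prime p not dividing disc(f) the degrees of the irreducible factors of f mod p form the cycle type of an element of G. Factoring f modulo the 79 such primes p <= 419 (skipping 2, 3, which divide the discriminant), each new pattern first appears at: mod 5: f = (x^2 + 2)(x^2 + x + 2)(x^2 + 4x + 2), pattern 2+2+2; mod 7: f = (x^6 + 2), pattern 6; mod 11: f = (x + 4)(x + 7)(x^2 + 4x + 5)(x^2 + 7x + 5), pattern 2+2+1+1; mod 19: f = (x^3 + 9)(x^3 + 10), pattern 3+3; mod 43: f = (x + 1)(x + 6)(x + 7)(x + 36)(x + 37)(x + 42), pattern 1+1+1+1+1+1. No other pattern occurs in this range, so the set of observed cycle types is {2+2+2, 6, 2+2+1+1, 3+3, 1+1+1+1+1+1}. The candidates containing elements of all these cycle types are D_6 (6T3) of order 12, A_4 x C_2 (6T6) of order 24, S_3 x S_3 (6T9) of order 36, S_4 x C_2 (6T11) of order 48, (S_3 x S_3) : C_2 (6T13) of order 72, PGL(2,5) (6T14) of order 120, S_6 (6T16) of order 720; the others are excluded. The observed types are precisely the cycle types that occur in D_6 (6T3). Each of the other remaining candidates has further cycle types, and by the Chebotarev density theorem the matching factorization patterns would occur for a proportion of primes equal to their share of the group: A_4 x C_2 (6T6) additionally contains elements of type 2+1+1+1+1 (3 of its 24 elements, about 12% of primes); S_3 x S_3 (6T9) additionally contains elements of type 3+1+1+1 (4 of its 36 elements, about 11% of primes); S_4 x C_2 (6T11) additionally contains elements of type 4+2, 4+1+1, 2+1+1+1+1 (15 of its 48 elements, about 31% of primes); (S_3 x S_3) : C_2 (6T13) additionally contains elements of type 4+2, 3+2+1, 3+1+1+1, 2+1+1+1+1 (40 of its 72 elements, about 56% of primes); PGL(2,5) (6T14) additionally contains elements of type 5+1, 4+1+1 (54 of its 120 elements, about 45% of primes); S_6 (6T16) additionally contains elements of type 5+1, 4+2, 4+1+1, 3+2+1, 3+1+1+1, 2+1+1+1+1 (499 of its 720 elements, about 69% of primes). None of the 79 primes tested shows any such pattern (for each of these groups the chance of that is below 10^-4), which rules them out. Hence G = D_6 (6T3), of order 12.

6T3: D_6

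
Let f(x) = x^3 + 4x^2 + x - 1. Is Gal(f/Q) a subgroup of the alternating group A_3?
Yes

The polynomial is irreducible of degree 3 over Q. Its discriminant is 169 = 13^2, a perfect square. A Galois group lies in the alternating group exactly when the discriminant is a square in Q, so the Galois group (C_3) is contained in A_3.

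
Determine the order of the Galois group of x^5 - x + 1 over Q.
120

The degree of the splitting field over Q equals the order of the Galois group, so first determine the group. The polynomial f is an irreducible quintic over Q, so G = Gal(f/Q) is a transitive subgroup of S_5: one of C_5 (5T1, order 5), D_5 (5T2, order 10), F_20 (5T3, order 20), A_5 (5T4, order 60) or S_5 (5T5, order 120). The discriminant of f is 2869, which is not a perfect square, so G is not contained in A_5. The transitive groups of degree 5 not contained in A_5 are: F_20 (5T3, order 20), S_5 (5T5, order 120). By Dedekind's theorem, for a prime p not dividing disc(f) the degrees of the irreducible factors of f mod p form the cycle type of an element of G. Factoring f modulo the first such prime p = 2, each new pattern first appears at: mod 2: f = (x^2 + x + 1)(x^3 + x^2 + 1), pattern 3+2. No other pattern occurs in this range, so the set of observed cycle types is {3+2}. Among the candidates above, the only group containing elements of all these cycle types is S_5 (5T5) — F_20 (5T3) lacks at least one of them. Hence G = S_5 (5T5), of order 120. The Galois group S_5 (5T5) has order 120, so the splitting field has degree 120 over Q.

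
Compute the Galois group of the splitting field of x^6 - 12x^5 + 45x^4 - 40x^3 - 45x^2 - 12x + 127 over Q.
S_3 (also written S3)

The polynomial f is an irreducible sextic over Q, so G = Gal(f/Q) is one of the 16 transitive subgroups 6T1, ..., 6T16 of S_6. The discriminant of f is -37572373905408, which is not a perfect square, so G is not contained in A_6. The transitive groups of degree 6 not contained in A_6 are: C_6 (6T1, order 6), S_3 (6T2, order 6), D_6 (6T3, order 12), C_3 x S_3 (6T5, order 18), A_4 x C_2 (6T6, order 24), S_4 (6T8, order 24), S_3 x S_3 (6T9, order 36), S_4 x C_2 (6T11, order 48), (S_3 x S_3) : C_2 (6T13, order 72), PGL(2,5) (6T14, order 120), S_6 (6T16, order 720). By Dedekind's theorem, for a prime p not dividing disc(f) the degrees of the irreducible factors of f mod p form the cycle type of an element of G. Factoring f modulo the 23 such primes p <= 97 (skipping 2, 3, which divide the discriminant), each new pattern first appears at: mod 5: f = (x^2 + 3)(x^2 + x + 1)(x^2 + 2x + 4), pattern 2+2+2; mod 7: f = (x^3 + 3x^2 + 2x + 2)(x^3 + 6x^2 + 4x + 4), pattern 3+3; mod 31: f = (x + 5)(x + 10)(x + 13)(x + 14)(x + 17)(x + 22), pattern 1+1+1+1+1+1. No other pattern occurs in this range, so the set of observed cycle types is {2+2+2, 3+3, 1+1+1+1+1+1}. The candidates containing elements of all these cycle types are C_6 (6T1) of order 6, S_3 (6T2) of order 6, D_6 (6T3) of order 12, C_3 x S_3 (6T5) of order 18, A_4 x C_2 (6T6) of order 24, S_4 (6T8) of order 24, S_3 x S_3 (6T9) of order 36, S_4 x C_2 (6T11) of order 48, (S_3 x S_3) : C_2 (6T13) of order 72, PGL(2,5) (6T14) of order 120, S_6 (6T16) of order 720; the others are excluded. The observed types are precisely the cycle types that occur in S_3 (6T2). Each of the other remaining candidates has further cycle types, and by the Chebotarev density theorem the matching factorization patterns would occur for a proportion of primes equal to their share of the group: C_6 (6T1) additionally contains elements of type 6 (2 of its 6 elements, about 33% of primes); D_6 (6T3) additionally contains elements of type 6, 2+2+1+1 (5 of its 12 elements, about 42% of primes); C_3 x S_3 (6T5) additionally contains elements of type 6, 3+1+1+1 (10 of its 18 elements, about 56% of primes); A_4 x C_2 (6T6) additionally contains elements of type 6, 2+2+1+1, 2+1+1+1+1 (14 of its 24 elements, about 58% of primes); S_4 (6T8) additionally contains elements of type 4+1+1, 2+2+1+1 (9 of its 24 elements, about 38% of primes); S_3 x S_3 (6T9) additionally contains elements of type 6, 3+1+1+1, 2+2+1+1 (25 of its 36 elements, about 69% of primes); S_4 x C_2 (6T11) additionally contains elements of type 6, 4+2, 4+1+1, 2+2+1+1, 2+1+1+1+1 (32 of its 48 elements, about 67% of primes); (S_3 x S_3) : C_2 (6T13) additionally contains elements of type 6, 4+2, 3+2+1, 3+1+1+1, 2+2+1+1, 2+1+1+1+1 (61 of its 72 elements, about 85% of primes); PGL(2,5) (6T14) additionally contains elements of type 6, 5+1, 4+1+1, 2+2+1+1 (89 of its 120 elements, about 74% of primes); S_6 (6T16) additionally contains elements of type 6, 5+1, 4+2, 4+1+1, 3+2+1, 3+1+1+1, 2+2+1+1, 2+1+1+1+1 (664 of its 720 elements, about 92% of primes). None of the 23 primes tested shows any such pattern (for each of these groups the chance of that is below 10^-4), which rules them out. Hence G = S_3 (6T2), of order 6.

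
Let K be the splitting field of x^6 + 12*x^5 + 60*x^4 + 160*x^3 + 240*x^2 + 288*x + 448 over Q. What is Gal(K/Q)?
The polynomial f is an irreducible sextic over Q, so G = Gal(f/Q) is one of the 16 transitive subgroups 6T1, ..., 6T16 of S_6. The discriminant of f is -9727331052552192, which is not a perfect square, so G is not contained in A_6. The transitive groups of degree 6 not contained in A_6 are: C_6 (6T1, order 6), S_3 (6T2, order 6), D_6 (6T3, order 12), C_3 x S_3 (6T5, order 18), A_4 x C_2 (6T6, order 24), S_4 (6T8, order 24), S_3 x S_3 (6T9, order 36), S_4 x C_2 (6T11, order 48), (S_3 x S_3) : C_2 (6T13, order 72), PGL(2,5) (6T14, order 120), S_6 (6T16, order 720). By Dedekind's theorem, for a prime p not dividing disc(f) the degrees of the irreducible factors of f mod p form the cycle type of an element of G. Factoring f modulo the 27 such primes p <= 127 (skipping 2, 3, 17, 43, which divide the discriminant), each new pattern first appears at: mod 5: f = (x^6 + 2x^5 + 3x + 3), pattern 6; mod 7: f = (x)(x^2 + 3x + 5)(x^3 + 2x^2 + 3), pattern 3+2+1; mod 11: f = (x^2 + 8x + 9)(x^4 + 4x^3 + 8x^2 + 5x + 7), pattern 4+2; mod 13: f = (x + 9)(x + 12)(x^2 + 6x + 7)(x^2 + 11x + 3), pattern 2+2+1+1; mod 61: f = (x + 6)(x + 10)(x + 22)(x + 44)(x^2 + 52x + 56), pattern 2+1+1+1+1; mod 97: f = (x + 3)(x + 22)(x + 26)(x^3 + 58x^2 + 72x + 95), pattern 3+1+1+1; mod 113: f = (x^2 + 12x + 60)(x^2 + 19x + 96)(x^2 + 94x + 39), pattern 2+2+2; mod 127: f = (x^3 + 55x^2 + 124x + 53)(x^3 + 84x^2 + 15x + 42), pattern 3+3. No other pattern occurs in this range, so the set of observed cycle types is {6, 3+2+1, 4+2, 2+2+1+1, 2+1+1+1+1, 3+1+1+1, 2+2+2, 3+3}. The candidates containing elements of all these cycle types are (S_3 x S_3) : C_2 (6T13) of order 72, S_6 (6T16) of order 720; the others are excluded. The observed types are precisely the cycle types that occur in (S_3 x S_3) : C_2 (6T13) (apart from the identity). Each of the other remaining candidates has further cycle types, and by the Chebotarev density theorem the matching factorization patterns would occur for a proportion of primes equal to their share of the group: S_6 (6T16) additionally contains elements of type 5+1, 4+1+1 (234 of its 720 elements, about 32% of primes). None of the 27 primes tested shows any such pattern (for each of these groups the chance of that is below 10^-4), which rules them out. Hence G = (S_3 x S_3) : C_2 (6T13), of order 72.

(S_3 x S_3) : C_2 (order 72)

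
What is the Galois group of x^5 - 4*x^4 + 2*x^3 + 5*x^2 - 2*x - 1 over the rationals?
C_5 (order 5)

The polynomial f is an irreducible quintic over Q, so G = Gal(f/Q) is a transitive subgroup of S_5: one of C_5 (5T1, order 5), D_5 (5T2, order 10), F_20 (5T3, order 20), A_5 (5T4, order 60) or S_5 (5T5, order 120). The discriminant of f is 14641 = 121^2, a perfect square, so G is contained in A_5. The transitive groups of degree 5 contained in A_5 are: C_5 (5T1, order 5), D_5 (5T2, order 10), A_5 (5T4, order 60). By Dedekind's theorem, for a prime p not dividing disc(f) the degrees of the irreducible factors of f mod p form the cycle type of an element of G. Factoring f modulo the 14 such primes p <= 47 (skipping 11, which divides the discriminant), each new pattern first appears at: mod 2: f = (x^5 + x^2 + 1), pattern 5; mod 23: f = (x + 8)(x + 11)(x + 12)(x + 16)(x + 18), pattern 1+1+1+1+1. No other pattern occurs in this range, so the set of observed cycle types is {5, 1+1+1+1+1}. The candidates containing elements of all these cycle types are C_5 (5T1) of order 5, D_5 (5T2) of order 10, A_5 (5T4) of order 60; the others are excluded. The observed types are precisely the cycle types that occur in C_5 (5T1). Each of the other remaining candidates has further cycle types, and by the Chebotarev density theorem the matching factorization patterns would occur for a proportion of primes equal to their share of the group: D_5 (5T2) additionally contains elements of type 2+2+1 (5 of its 10 elements, about 50% of primes); A_5 (5T4) additionally contains elements of type 3+1+1, 2+2+1 (35 of its 60 elements, about 58% of primes). None of the 14 primes tested shows any such pattern (for each of these groups the chance of that is below 10^-4), which rules them out. Hence G = C_5 (5T1), of order 5.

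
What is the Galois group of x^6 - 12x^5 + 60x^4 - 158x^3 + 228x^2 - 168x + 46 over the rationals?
S_3 x S_3, the direct product S_3 x S_3 in its degree-6 action

The polynomial f is an irreducible sextic over Q, so G = Gal(f/Q) is one of the 16 transitive subgroups 6T1, ..., 6T16 of S_6. The discriminant of f is 5038848, which is not a perfect square, so G is not contained in A_6. The transitive groups of degree 6 not contained in A_6 are: C_6 (6T1, order 6), S_3 (6T2, order 6), D_6 (6T3, order 12), C_3 x S_3 (6T5, order 18), A_4 x C_2 (6T6, order 24), S_4 (6T8, order 24), S_3 x S_3 (6T9, order 36), S_4 x C_2 (6T11, order 48), (S_3 x S_3) : C_2 (6T13, order 72), PGL(2,5) (6T14, order 120), S_6 (6T16, order 720). By Dedekind's theorem, for a prime p not dividing disc(f) the degrees of the irreducible factors of f mod p form the cycle type of an element of G. Factoring f modulo the 23 such primes p <= 97 (skipping 2, 3, which divide the discriminant), each new pattern first appears at: mod 5: f = (x^6 + 3x^5 + 2x^3 + 3x^2 + 2x + 1), pattern 6; mod 11: f = (x + 4)(x + 6)(x^2 + x + 8)(x^2 + 10x + 7), pattern 2+2+1+1; mod 13: f = (x + 5)(x + 6)(x + 9)(x^3 + 7x^2 + 12x + 2), pattern 3+1+1+1; mod 31: f = (x^2 + 13x + 28)(x^2 + 18x + 2)(x^2 + 19x + 13), pattern 2+2+2; mod 97: f = (x^3 + 91x^2 + 12x + 3)(x^3 + 91x^2 + 12x + 80), pattern 3+3. No other pattern occurs in this range, so the set of observed cycle types is {6, 2+2+1+1, 3+1+1+1, 2+2+2, 3+3}. The candidates containing elements of all these cycle types are S_3 x S_3 (6T9) of order 36, (S_3 x S_3) : C_2 (6T13) of order 72, S_6 (6T16) of order 720; the others are excluded. The observed types are precisely the cycle types that occur in S_3 x S_3 (6T9) (apart from the identity). Each of the other remaining candidates has further cycle types, and by the Chebotarev density theorem the matching factorization patterns would occur for a proportion of primes equal to their share of the group: (S_3 x S_3) : C_2 (6T13) additionally contains elements of type 4+2, 3+2+1, 2+1+1+1+1 (36 of its 72 elements, about 50% of primes); S_6 (6T16) additionally contains elements of type 5+1, 4+2, 4+1+1, 3+2+1, 2+1+1+1+1 (459 of its 720 elements, about 64% of primes). None of the 23 primes tested shows any such pattern (for each of these groups the chance of that is below 10^-4), which rules them out. Hence G = S_3 x S_3 (6T9), of order 36.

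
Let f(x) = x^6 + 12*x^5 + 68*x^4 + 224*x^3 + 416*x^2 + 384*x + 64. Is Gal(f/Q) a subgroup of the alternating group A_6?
Yes

The polynomial is irreducible of degree 6 over Q. Its discriminant is 164995463643136 = 12845056^2, a perfect square. A Galois group lies in the alternating group exactly when the discriminant is a square in Q, so the Galois group (A_4) is contained in A_6.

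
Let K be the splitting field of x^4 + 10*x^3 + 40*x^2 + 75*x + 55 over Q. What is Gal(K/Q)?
C_4

The polynomial is an irreducible quartic over Q and its discriminant is 125, which is not a perfect square, so the Galois group is not contained in A_4. The resolvent cubic y^3 - 40*y^2 + 530*y - 2325 has exactly one rational root, so the Galois group is C_4 or D_4. The quartic becomes reducible over Q(sqrt(disc)), so the group is C_4.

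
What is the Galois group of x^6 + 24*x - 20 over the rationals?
The polynomial f is an irreducible sextic over Q, so G = Gal(f/Q) is one of the 16 transitive subgroups 6T1, ..., 6T16 of S_6. The discriminant of f is 746496000000 = 864000^2, a perfect square, so G is contained in A_6. The transitive groups of degree 6 contained in A_6 are: A_4 (6T4, order 12), S_4 (6T7, order 24), (C_3 x C_3) : C_4 (6T10, order 36), PSL(2,5) (6T12, order 60), A_6 (6T15, order 360). By Dedekind's theorem, for a prime p not dividing disc(f) the degrees of the irreducible factors of f mod p form the cycle type of an element of G. Factoring f modulo the 6 such primes p <= 23 (skipping 2, 3, 5, which divide the discriminant), each new pattern first appears at: mod 7: f = (x + 3)(x^5 + 4x^4 + 2x^3 + x^2 + 4x + 5), pattern 5+1; mod 23: f = (x + 7)(x + 12)(x + 21)(x^3 + 6x^2 + 13x + 16), pattern 3+1+1+1. No other pattern occurs in this range, so the set of observed cycle types is {5+1, 3+1+1+1}. Among the candidates above, the only group containing elements of all these cycle types is A_6 (6T15) — each of A_4 (6T4), S_4 (6T7), (C_3 x C_3) : C_4 (6T10), PSL(2,5) (6T12) lacks at least one of them. Hence G = A_6 (6T15), of order 360.

A_6 (also written A6)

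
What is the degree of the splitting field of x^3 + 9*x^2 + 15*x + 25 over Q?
The degree of the splitting field over Q equals the order of the Galois group, so first determine the group. The polynomial is an irreducible cubic over Q and its discriminant is -24300, which is not a perfect square. For an irreducible cubic, a non-square discriminant gives Galois group S_3. The Galois group S_3 (3T2) has order 6, so the splitting field has degree 6 over Q.

6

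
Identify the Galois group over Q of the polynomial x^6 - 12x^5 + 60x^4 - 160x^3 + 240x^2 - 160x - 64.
The polynomial f is an irreducible sextic over Q, so G = Gal(f/Q) is one of the 16 transitive subgroups 6T1, ..., 6T16 of S_6. The discriminant of f is 53451941740544, which is not a perfect square, so G is not contained in A_6. The transitive groups of degree 6 not contained in A_6 are: C_6 (6T1, order 6), S_3 (6T2, order 6), D_6 (6T3, order 12), C_3 x S_3 (6T5, order 18), A_4 x C_2 (6T6, order 24), S_4 (6T8, order 24), S_3 x S_3 (6T9, order 36), S_4 x C_2 (6T11, order 48), (S_3 x S_3) : C_2 (6T13, order 72), PGL(2,5) (6T14, order 120), S_6 (6T16, order 720). By Dedekind's theorem, for a prime p not dividing disc(f) the degrees of the irreducible factors of f mod p form the cycle type of an element of G. Factoring f modulo the 3 such primes p <= 7 (skipping 2, which divides the discriminant), each new pattern first appears at: mod 3: f = (x^6 + 2x^3 + 2x + 2), pattern 6; mod 5: f = (x + 4)(x^5 + 4x^4 + 4x^3 + 4x^2 + 4x + 4), pattern 5+1; mod 7: f = (x^2 + 6x + 6)(x^4 + 3x^3 + x^2 + 5x + 1), pattern 4+2. No other pattern occurs in this range, so the set of observed cycle types is {6, 5+1, 4+2}. Among the candidates above, the only group containing elements of all these cycle types is S_6 (6T16); every other candidate lacks at least one of them. Hence G = S_6 (6T16), of order 720.

S_6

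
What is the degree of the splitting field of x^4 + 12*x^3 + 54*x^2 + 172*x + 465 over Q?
12

The degree of the splitting field over Q equals the order of the Galois group, so first determine the group. The polynomial is an irreducible quartic over Q and its discriminant is 1358954496 = 36864^2, a perfect square, so the Galois group is contained in A_4. The resolvent cubic y^3 - 54*y^2 + 204*y + 3896 is irreducible over Q. An irreducible resolvent with square discriminant gives A_4. The Galois group A_4 (4T4) has order 12, so the splitting field has degree 12 over Q.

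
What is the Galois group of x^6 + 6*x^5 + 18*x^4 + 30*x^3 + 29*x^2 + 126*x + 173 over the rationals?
6T7: S_4

The polynomial f is an irreducible sextic over Q, so G = Gal(f/Q) is one of the 16 transitive subgroups 6T1, ..., 6T16 of S_6. The discriminant of f is 5068090137870400 = 71190520^2, a perfect square, so G is contained in A_6. The transitive groups of degree 6 contained in A_6 are: A_4 (6T4, order 12), S_4 (6T7, order 24), (C_3 x C_3) : C_4 (6T10, order 36), PSL(2,5) (6T12, order 60), A_6 (6T15, order 360). By Dedekind's theorem, for a prime p not dividing disc(f) the degrees of the irreducible factors of f mod p form the cycle type of an element of G. Factoring f modulo the 79 such primes p <= 433 (skipping 2, 5, 23, 223, 347, which divide the discriminant), each new pattern first appears at: mod 3: f = (x^3 + x^2 + 2x + 1)(x^3 + 2x^2 + 2x + 2), pattern 3+3; mod 7: f = (x^2 + 5x + 5)(x^4 + x^3 + x^2 + 6x + 1), pattern 4+2; mod 19: f = (x + 6)(x + 8)(x^2 + 13x + 7)(x^2 + 17x + 6), pattern 2+2+1+1. No other pattern occurs in this range, so the set of observed cycle types is {3+3, 4+2, 2+2+1+1}. The candidates containing elements of all these cycle types are S_4 (6T7) of order 24, (C_3 x C_3) : C_4 (6T10) of order 36, A_6 (6T15) of order 360; the others are excluded. The observed types are precisely the cycle types that occur in S_4 (6T7) (apart from the identity). Each of the other remaining candidates has further cycle types, and by the Chebotarev density theorem the matching factorization patterns would occur for a proportion of primes equal to their share of the group: (C_3 x C_3) : C_4 (6T10) additionally contains elements of type 3+1+1+1 (4 of its 36 elements, about 11% of primes); A_6 (6T15) additionally contains elements of type 5+1, 3+1+1+1 (184 of its 360 elements, about 51% of primes). None of the 79 primes tested shows any such pattern (for each of these groups the chance of that is below 10^-4), which rules them out. Hence G = S_4 (6T7), of order 24.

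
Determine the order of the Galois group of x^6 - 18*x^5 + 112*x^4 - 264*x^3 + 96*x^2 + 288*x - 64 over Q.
6

The degree of the splitting field over Q equals the order of the Galois group, so first determine the group. The polynomial f is an irreducible sextic over Q, so G = Gal(f/Q) is one of the 16 transitive subgroups 6T1, ..., 6T16 of S_6. The discriminant of f is 870211913777152, which is not a perfect square, so G is not contained in A_6. The transitive groups of degree 6 not contained in A_6 are: C_6 (6T1, order 6), S_3 (6T2, order 6), D_6 (6T3, order 12), C_3 x S_3 (6T5, order 18), A_4 x C_2 (6T6, order 24), S_4 (6T8, order 24), S_3 x S_3 (6T9, order 36), S_4 x C_2 (6T11, order 48), (S_3 x S_3) : C_2 (6T13, order 72), PGL(2,5) (6T14, order 120), S_6 (6T16, order 720). By Dedekind's theorem, for a prime p not dividing disc(f) the degrees of the irreducible factors of f mod p form the cycle type of an element of G. Factoring f modulo the 23 such primes p <= 97 (skipping 2, 37, which divide the discriminant), each new pattern first appears at: mod 3: f = (x^3 + x^2 + x + 2)(x^3 + 2x^2 + x + 1), pattern 3+3; mod 5: f = (x^2 + x + 2)(x^2 + 2x + 4)(x^2 + 4x + 2), pattern 2+2+2; mod 67: f = (x + 2)(x + 3)(x + 27)(x + 34)(x + 58)(x + 59), pattern 1+1+1+1+1+1. No other pattern occurs in this range, so the set of observed cycle types is {3+3, 2+2+2, 1+1+1+1+1+1}. The candidates containing elements of all these cycle types are C_6 (6T1) of order 6, S_3 (6T2) of order 6, D_6 (6T3) of order 12, C_3 x S_3 (6T5) of order 18, A_4 x C_2 (6T6) of order 24, S_4 (6T8) of order 24, S_3 x S_3 (6T9) of order 36, S_4 x C_2 (6T11) of order 48, (S_3 x S_3) : C_2 (6T13) of order 72, PGL(2,5) (6T14) of order 120, S_6 (6T16) of order 720; the others are excluded. The observed types are precisely the cycle types that occur in S_3 (6T2). Each of the other remaining candidates has further cycle types, and by the Chebotarev density theorem the matching factorization patterns would occur for a proportion of primes equal to their share of the group: C_6 (6T1) additionally contains elements of type 6 (2 of its 6 elements, about 33% of primes); D_6 (6T3) additionally contains elements of type 6, 2+2+1+1 (5 of its 12 elements, about 42% of primes); C_3 x S_3 (6T5) additionally contains elements of type 6, 3+1+1+1 (10 of its 18 elements, about 56% of primes); A_4 x C_2 (6T6) additionally contains elements of type 6, 2+2+1+1, 2+1+1+1+1 (14 of its 24 elements, about 58% of primes); S_4 (6T8) additionally contains elements of type 4+1+1, 2+2+1+1 (9 of its 24 elements, about 38% of primes); S_3 x S_3 (6T9) additionally contains elements of type 6, 3+1+1+1, 2+2+1+1 (25 of its 36 elements, about 69% of primes); S_4 x C_2 (6T11) additionally contains elements of type 6, 4+2, 4+1+1, 2+2+1+1, 2+1+1+1+1 (32 of its 48 elements, about 67% of primes); (S_3 x S_3) : C_2 (6T13) additionally contains elements of type 6, 4+2, 3+2+1, 3+1+1+1, 2+2+1+1, 2+1+1+1+1 (61 of its 72 elements, about 85% of primes); PGL(2,5) (6T14) additionally contains elements of type 6, 5+1, 4+1+1, 2+2+1+1 (89 of its 120 elements, about 74% of primes); S_6 (6T16) additionally contains elements of type 6, 5+1, 4+2, 4+1+1, 3+2+1, 3+1+1+1, 2+2+1+1, 2+1+1+1+1 (664 of its 720 elements, about 92% of primes). None of the 23 primes tested shows any such pattern (for each of these groups the chance of that is below 10^-4), which rules them out. Hence G = S_3 (6T2), of order 6. The Galois group S_3 (6T2) has order 6, so the splitting field has degree 6 over Q.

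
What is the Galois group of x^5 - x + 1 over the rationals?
S_5 (also written S5)

The polynomial f is an irreducible quintic over Q, so G = Gal(f/Q) is a transitive subgroup of S_5: one of C_5 (5T1, order 5), D_5 (5T2, order 10), F_20 (5T3, order 20), A_5 (5T4, order 60) or S_5 (5T5, order 120). The discriminant of f is 2869, which is not a perfect square, so G is not contained in A_5. The transitive groups of degree 5 not contained in A_5 are: F_20 (5T3, order 20), S_5 (5T5, order 120). By Dedekind's theorem, for a prime p not dividing disc(f) the degrees of the irreducible factors of f mod p form the cycle type of an element of G. Factoring f modulo the first such prime p = 2, each new pattern first appears at: mod 2: f = (x^2 + x + 1)(x^3 + x^2 + 1), pattern 3+2. No other pattern occurs in this range, so the set of observed cycle types is {3+2}. Among the candidates above, the only group containing elements of all these cycle types is S_5 (5T5) — F_20 (5T3) lacks at least one of them. Hence G = S_5 (5T5), of order 120.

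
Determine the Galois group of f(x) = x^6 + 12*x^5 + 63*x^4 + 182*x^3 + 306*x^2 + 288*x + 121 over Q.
The polynomial f is an irreducible sextic over Q, so G = Gal(f/Q) is one of the 16 transitive subgroups 6T1, ..., 6T16 of S_6. The discriminant of f is -16003008, which is not a perfect square, so G is not contained in A_6. The transitive groups of degree 6 not contained in A_6 are: C_6 (6T1, order 6), S_3 (6T2, order 6), D_6 (6T3, order 12), C_3 x S_3 (6T5, order 18), A_4 x C_2 (6T6, order 24), S_4 (6T8, order 24), S_3 x S_3 (6T9, order 36), S_4 x C_2 (6T11, order 48), (S_3 x S_3) : C_2 (6T13, order 72), PGL(2,5) (6T14, order 120), S_6 (6T16, order 720). By Dedekind's theorem, for a prime p not dividing disc(f) the degrees of the irreducible factors of f mod p form the cycle type of an element of G. Factoring f modulo the 21 such primes p <= 89 (skipping 2, 3, 7, which divide the discriminant), each new pattern first appears at: mod 5: f = (x^6 + 2x^5 + 3x^4 + 2x^3 + x^2 + 3x + 1), pattern 6; mod 11: f = (x)(x^5 + x^4 + 8x^3 + 6x^2 + 9x + 2), pattern 5+1; mod 13: f = (x + 3)(x + 7)(x^4 + 2x^3 + 9x^2 + 11x + 7), pattern 4+1+1; mod 23: f = (x + 5)(x + 9)(x^2 + 9x + 16)(x^2 + 12x + 14), pattern 2+2+1+1; mod 43: f = (x^3 + 25x^2 + 24x + 21)(x^3 + 30x^2 + 20x + 16), pattern 3+3; mod 61: f = (x^2 + 36x + 40)(x^2 + 47x + 41)(x^2 + 51x + 35), pattern 2+2+2. No other pattern occurs in this range, so the set of observed cycle types is {6, 5+1, 4+1+1, 2+2+1+1, 3+3, 2+2+2}. The candidates containing elements of all these cycle types are PGL(2,5) (6T14) of order 120, S_6 (6T16) of order 720; the others are excluded. The observed types are precisely the cycle types that occur in PGL(2,5) (6T14) (apart from the identity). Each of the other remaining candidates has further cycle types, and by the Chebotarev density theorem the matching factorization patterns would occur for a proportion of primes equal to their share of the group: S_6 (6T16) additionally contains elements of type 4+2, 3+2+1, 3+1+1+1, 2+1+1+1+1 (265 of its 720 elements, about 37% of primes). None of the 21 primes tested shows any such pattern (for each of these groups the chance of that is below 10^-4), which rules them out. Hence G = PGL(2,5) (6T14), of order 120.

PGL(2,5) (order 120)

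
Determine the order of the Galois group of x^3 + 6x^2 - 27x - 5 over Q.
3

The degree of the splitting field over Q equals the order of the Galois group, so first determine the group. The polynomial is an irreducible cubic over Q and its discriminant is 123201 = 351^2, a perfect square. For an irreducible cubic, a square discriminant forces the Galois group to be A_3, the cyclic group of order 3. The Galois group C_3 (3T1) has order 3, so the splitting field has degree 3 over Q.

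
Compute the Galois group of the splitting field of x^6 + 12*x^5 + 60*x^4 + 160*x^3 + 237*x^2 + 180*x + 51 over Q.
A_4, A_4 acting on 6 points

The polynomial f is an irreducible sextic over Q, so G = Gal(f/Q) is one of the 16 transitive subgroups 6T1, ..., 6T16 of S_6. The discriminant of f is 419904 = 648^2, a perfect square, so G is contained in A_6. The transitive groups of degree 6 contained in A_6 are: A_4 (6T4, order 12), S_4 (6T7, order 24), (C_3 x C_3) : C_4 (6T10, order 36), PSL(2,5) (6T12, order 60), A_6 (6T15, order 360). By Dedekind's theorem, for a prime p not dividing disc(f) the degrees of the irreducible factors of f mod p form the cycle type of an element of G. Factoring f modulo the 33 such primes p <= 149 (skipping 2, 3, which divide the discriminant), each new pattern first appears at: mod 5: f = (x^3 + x + 4)(x^3 + 2x^2 + 4x + 4), pattern 3+3; mod 17: f = (x)(x + 4)(x^2 + 4x + 1)(x^2 + 4x + 11), pattern 2+2+1+1; mod 71: f = (x + 6)(x + 7)(x + 34)(x + 41)(x + 68)(x + 69), pattern 1+1+1+1+1+1. No other pattern occurs in this range, so the set of observed cycle types is {3+3, 2+2+1+1, 1+1+1+1+1+1}. The candidates containing elements of all these cycle types are A_4 (6T4) of order 12, S_4 (6T7) of order 24, (C_3 x C_3) : C_4 (6T10) of order 36, PSL(2,5) (6T12) of order 60, A_6 (6T15) of order 360; the others are excluded. The observed types are precisely the cycle types that occur in A_4 (6T4). Each of the other remaining candidates has further cycle types, and by the Chebotarev density theorem the matching factorization patterns would occur for a proportion of primes equal to their share of the group: S_4 (6T7) additionally contains elements of type 4+2 (6 of its 24 elements, about 25% of primes); (C_3 x C_3) : C_4 (6T10) additionally contains elements of type 4+2, 3+1+1+1 (22 of its 36 elements, about 61% of primes); PSL(2,5) (6T12) additionally contains elements of type 5+1 (24 of its 60 elements, about 40% of primes); A_6 (6T15) additionally contains elements of type 5+1, 4+2, 3+1+1+1 (274 of its 360 elements, about 76% of primes). None of the 33 primes tested shows any such pattern (for each of these groups the chance of that is below 10^-4), which rules them out. Hence G = A_4 (6T4), of order 12.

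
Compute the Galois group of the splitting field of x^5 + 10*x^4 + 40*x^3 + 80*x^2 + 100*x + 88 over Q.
A_5, the alternating group on 5 letters

The polynomial f is an irreducible quintic over Q, so G = Gal(f/Q) is a transitive subgroup of S_5: one of C_5 (5T1, order 5), D_5 (5T2, order 10), F_20 (5T3, order 20), A_5 (5T4, order 60) or S_5 (5T5, order 120). The discriminant of f is 1024000000 = 32000^2, a perfect square, so G is contained in A_5. The transitive groups of degree 5 contained in A_5 are: C_5 (5T1, order 5), D_5 (5T2, order 10), A_5 (5T4, order 60). By Dedekind's theorem, for a prime p not dividing disc(f) the degrees of the irreducible factors of f mod p form the cycle type of an element of G. Factoring f modulo the 2 such primes p <= 7 (skipping 2, 5, which divide the discriminant), each new pattern first appears at: mod 3: f = (x^5 + x^4 + x^3 + 2x^2 + x + 1), pattern 5; mod 7: f = (x + 4)(x + 5)(x^3 + x^2 + 4x + 3), pattern 3+1+1. No other pattern occurs in this range, so the set of observed cycle types is {5, 3+1+1}. Among the candidates above, the only group containing elements of all these cycle types is A_5 (5T4) — each of C_5 (5T1), D_5 (5T2) lacks at least one of them. Hence G = A_5 (5T4), of order 60.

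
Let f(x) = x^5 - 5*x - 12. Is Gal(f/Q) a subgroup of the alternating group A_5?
The polynomial is irreducible of degree 5 over Q. Its discriminant is 64000000 = 8000^2, a perfect square. A Galois group lies in the alternating group exactly when the discriminant is a square in Q, so the Galois group (D_5) is contained in A_5.

Yes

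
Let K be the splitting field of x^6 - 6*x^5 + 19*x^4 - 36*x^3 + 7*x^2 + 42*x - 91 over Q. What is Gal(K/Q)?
The polynomial f is an irreducible sextic over Q, so G = Gal(f/Q) is one of the 16 transitive subgroups 6T1, ..., 6T16 of S_6. The discriminant of f is 164995463643136 = 12845056^2, a perfect square, so G is contained in A_6. The transitive groups of degree 6 contained in A_6 are: A_4 (6T4, order 12), S_4 (6T7, order 24), (C_3 x C_3) : C_4 (6T10, order 36), PSL(2,5) (6T12, order 60), A_6 (6T15, order 360). By Dedekind's theorem, for a prime p not dividing disc(f) the degrees of the irreducible factors of f mod p form the cycle type of an element of G. Factoring f modulo the 33 such primes p <= 149 (skipping 2, 7, which divide the discriminant), each new pattern first appears at: mod 3: f = (x^3 + 2x + 1)(x^3 + 2x + 2), pattern 3+3; mod 13: f = (x)(x + 11)(x^2 + 11x + 8)(x^2 + 11x + 12), pattern 2+2+1+1. No other pattern occurs in this range, so the set of observed cycle types is {3+3, 2+2+1+1}. The candidates containing elements of all these cycle types are A_4 (6T4) of order 12, S_4 (6T7) of order 24, (C_3 x C_3) : C_4 (6T10) of order 36, PSL(2,5) (6T12) of order 60, A_6 (6T15) of order 360; the others are excluded. The observed types are precisely the cycle types that occur in A_4 (6T4) (apart from the identity). Each of the other remaining candidates has further cycle types, and by the Chebotarev density theorem the matching factorization patterns would occur for a proportion of primes equal to their share of the group: S_4 (6T7) additionally contains elements of type 4+2 (6 of its 24 elements, about 25% of primes); (C_3 x C_3) : C_4 (6T10) additionally contains elements of type 4+2, 3+1+1+1 (22 of its 36 elements, about 61% of primes); PSL(2,5) (6T12) additionally contains elements of type 5+1 (24 of its 60 elements, about 40% of primes); A_6 (6T15) additionally contains elements of type 5+1, 4+2, 3+1+1+1 (274 of its 360 elements, about 76% of primes). None of the 33 primes tested shows any such pattern (for each of these groups the chance of that is below 10^-4), which rules them out. Hence G = A_4 (6T4), of order 12.

A_4 (order 12)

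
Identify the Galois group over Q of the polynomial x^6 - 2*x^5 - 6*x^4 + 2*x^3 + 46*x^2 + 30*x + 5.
The polynomial f is an irreducible sextic over Q, so G = Gal(f/Q) is one of the 16 transitive subgroups 6T1, ..., 6T16 of S_6. The discriminant of f is 90962560000 = 301600^2, a perfect square, so G is contained in A_6. The transitive groups of degree 6 contained in A_6 are: A_4 (6T4, order 12), S_4 (6T7, order 24), (C_3 x C_3) : C_4 (6T10, order 36), PSL(2,5) (6T12, order 60), A_6 (6T15, order 360). By Dedekind's theorem, for a prime p not dividing disc(f) the degrees of the irreducible factors of f mod p form the cycle type of an element of G. Factoring f modulo the 19 such primes p <= 83 (skipping 2, 5, 13, 29, which divide the discriminant), each new pattern first appears at: mod 3: f = (x^2 + x + 2)(x^4 + x^2 + x + 1), pattern 4+2; mod 11: f = (x^3 + 2x^2 + 3x + 10)(x^3 + 7x^2 + 10x + 6), pattern 3+3; mod 19: f = (x + 15)(x + 18)(x^2 + x + 12)(x^2 + 2x + 10), pattern 2+2+1+1; mod 61: f = (x + 14)(x + 24)(x + 31)(x^3 + 51x^2 + 24x + 20), pattern 3+1+1+1. No other pattern occurs in this range, so the set of observed cycle types is {4+2, 3+3, 2+2+1+1, 3+1+1+1}. The candidates containing elements of all these cycle types are (C_3 x C_3) : C_4 (6T10) of order 36, A_6 (6T15) of order 360; the others are excluded. The observed types are precisely the cycle types that occur in (C_3 x C_3) : C_4 (6T10) (apart from the identity). Each of the other remaining candidates has further cycle types, and by the Chebotarev density theorem the matching factorization patterns would occur for a proportion of primes equal to their share of the group: A_6 (6T15) additionally contains elements of type 5+1 (144 of its 360 elements, about 40% of primes). None of the 19 primes tested shows any such pattern (for each of these groups the chance of that is below 10^-4), which rules them out. Hence G = (C_3 x C_3) : C_4 (6T10), of order 36.

(C_3 x C_3) : C_4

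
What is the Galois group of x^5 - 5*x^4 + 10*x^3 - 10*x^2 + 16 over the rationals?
The polynomial f is an irreducible quintic over Q, so G = Gal(f/Q) is a transitive subgroup of S_5: one of C_5 (5T1, order 5), D_5 (5T2, order 10), F_20 (5T3, order 20), A_5 (5T4, order 60) or S_5 (5T5, order 120). The discriminant of f is 64000000 = 8000^2, a perfect square, so G is contained in A_5. The transitive groups of degree 5 contained in A_5 are: C_5 (5T1, order 5), D_5 (5T2, order 10), A_5 (5T4, order 60). By Dedekind's theorem, for a prime p not dividing disc(f) the degrees of the irreducible factors of f mod p form the cycle type of an element of G. Factoring f modulo the 23 such primes p <= 97 (skipping 2, 5, which divide the discriminant), each new pattern first appears at: mod 3: f = (x + 2)(x^2 + 1)(x^2 + 2x + 2), pattern 2+2+1; mod 7: f = (x^5 + 2x^4 + 3x^3 + 4x^2 + 2), pattern 5. No other pattern occurs in this range, so the set of observed cycle types is {2+2+1, 5}. The candidates containing elements of all these cycle types are D_5 (5T2) of order 10, A_5 (5T4) of order 60; the others are excluded. The observed types are precisely the cycle types that occur in D_5 (5T2) (apart from the identity). Each of the other remaining candidates has further cycle types, and by the Chebotarev density theorem the matching factorization patterns would occur for a proportion of primes equal to their share of the group: A_5 (5T4) additionally contains elements of type 3+1+1 (20 of its 60 elements, about 33% of primes). None of the 23 primes tested shows any such pattern (for each of these groups the chance of that is below 10^-4), which rules them out. Hence G = D_5 (5T2), of order 10.

D_5 (order 10)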